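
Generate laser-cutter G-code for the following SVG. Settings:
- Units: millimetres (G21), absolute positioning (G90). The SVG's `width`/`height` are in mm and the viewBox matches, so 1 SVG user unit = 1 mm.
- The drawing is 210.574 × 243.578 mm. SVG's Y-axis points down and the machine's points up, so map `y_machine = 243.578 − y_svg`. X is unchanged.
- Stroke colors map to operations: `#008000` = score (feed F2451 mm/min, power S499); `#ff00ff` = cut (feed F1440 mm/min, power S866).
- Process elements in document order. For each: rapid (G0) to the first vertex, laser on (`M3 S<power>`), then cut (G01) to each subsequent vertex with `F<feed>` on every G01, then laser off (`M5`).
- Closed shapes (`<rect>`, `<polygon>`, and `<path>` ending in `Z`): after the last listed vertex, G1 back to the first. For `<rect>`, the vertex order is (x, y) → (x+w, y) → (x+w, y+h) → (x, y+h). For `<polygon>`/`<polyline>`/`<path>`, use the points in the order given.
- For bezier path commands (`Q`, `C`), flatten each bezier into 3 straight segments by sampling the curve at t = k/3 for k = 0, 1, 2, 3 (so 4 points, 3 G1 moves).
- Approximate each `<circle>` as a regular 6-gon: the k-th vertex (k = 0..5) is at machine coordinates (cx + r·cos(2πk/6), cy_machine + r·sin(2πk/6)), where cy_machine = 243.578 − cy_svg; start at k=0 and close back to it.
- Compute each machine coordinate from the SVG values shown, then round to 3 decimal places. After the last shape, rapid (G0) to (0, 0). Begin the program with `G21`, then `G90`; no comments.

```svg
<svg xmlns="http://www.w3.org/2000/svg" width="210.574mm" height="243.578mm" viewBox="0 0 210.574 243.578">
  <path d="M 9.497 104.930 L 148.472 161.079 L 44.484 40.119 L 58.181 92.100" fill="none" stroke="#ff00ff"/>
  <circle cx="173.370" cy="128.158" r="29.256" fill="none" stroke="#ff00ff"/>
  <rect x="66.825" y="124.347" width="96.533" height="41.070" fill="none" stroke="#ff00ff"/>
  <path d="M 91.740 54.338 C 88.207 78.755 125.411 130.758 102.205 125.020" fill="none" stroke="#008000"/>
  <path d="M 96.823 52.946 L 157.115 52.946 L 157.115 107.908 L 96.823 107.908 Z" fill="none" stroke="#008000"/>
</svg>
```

Since the viewBox matches the mm dimensions, user units are millimetres directly. The only transform is the Y-flip y_m = 243.578 − y_svg.

Shape 1 is a open polyline drawn with `<path>`. Its stroke #ff00ff means cut at S866, F1440. After flipping Y the toolpath is (9.497,138.648) → (148.472,82.499) → (44.484,203.459) → (58.181,151.478).

Shape 2 is a circle drawn with `<circle>`. Its stroke #ff00ff means cut at S866, F1440. After flipping Y the toolpath is (202.626,115.420) → (187.998,140.756) → (158.742,140.756) → (144.114,115.420) → (158.742,90.084) → (187.998,90.084) → (202.626,115.420), returning to the start.

Shape 3 is a rectangle drawn with `<rect>`. Its stroke #ff00ff means cut at S866, F1440. After flipping Y the toolpath is (66.825,119.231) → (163.358,119.231) → (163.358,78.161) → (66.825,78.161) → (66.825,119.231), returning to the start.

Shape 4 is a cubic bezier drawn with `<path>`. Its stroke #008000 means score at S499, F2451. After flipping Y the toolpath is (91.740,189.240) → (98.040,158.788) → (109.021,128.907) → (102.205,118.558).

Shape 5 is a rectangle drawn with `<path>`. Its stroke #008000 means score at S499, F2451. After flipping Y the toolpath is (96.823,190.632) → (157.115,190.632) → (157.115,135.670) → (96.823,135.670) → (96.823,190.632), returning to the start.

G21
G90
G0 X9.497 Y138.648
M3 S866
G01 X148.472 Y82.499 F1440
G01 X44.484 Y203.459 F1440
G01 X58.181 Y151.478 F1440
M5
G0 X202.626 Y115.420
M3 S866
G01 X187.998 Y140.756 F1440
G01 X158.742 Y140.756 F1440
G01 X144.114 Y115.420 F1440
G01 X158.742 Y90.084 F1440
G01 X187.998 Y90.084 F1440
G01 X202.626 Y115.420 F1440
M5
G0 X66.825 Y119.231
M3 S866
G01 X163.358 Y119.231 F1440
G01 X163.358 Y78.161 F1440
G01 X66.825 Y78.161 F1440
G01 X66.825 Y119.231 F1440
M5
G0 X91.740 Y189.240
M3 S499
G01 X98.040 Y158.788 F2451
G01 X109.021 Y128.907 F2451
G01 X102.205 Y118.558 F2451
M5
G0 X96.823 Y190.632
M3 S499
G01 X157.115 Y190.632 F2451
G01 X157.115 Y135.670 F2451
G01 X96.823 Y135.670 F2451
G01 X96.823 Y190.632 F2451
M5
G0 X0.000 Y0.000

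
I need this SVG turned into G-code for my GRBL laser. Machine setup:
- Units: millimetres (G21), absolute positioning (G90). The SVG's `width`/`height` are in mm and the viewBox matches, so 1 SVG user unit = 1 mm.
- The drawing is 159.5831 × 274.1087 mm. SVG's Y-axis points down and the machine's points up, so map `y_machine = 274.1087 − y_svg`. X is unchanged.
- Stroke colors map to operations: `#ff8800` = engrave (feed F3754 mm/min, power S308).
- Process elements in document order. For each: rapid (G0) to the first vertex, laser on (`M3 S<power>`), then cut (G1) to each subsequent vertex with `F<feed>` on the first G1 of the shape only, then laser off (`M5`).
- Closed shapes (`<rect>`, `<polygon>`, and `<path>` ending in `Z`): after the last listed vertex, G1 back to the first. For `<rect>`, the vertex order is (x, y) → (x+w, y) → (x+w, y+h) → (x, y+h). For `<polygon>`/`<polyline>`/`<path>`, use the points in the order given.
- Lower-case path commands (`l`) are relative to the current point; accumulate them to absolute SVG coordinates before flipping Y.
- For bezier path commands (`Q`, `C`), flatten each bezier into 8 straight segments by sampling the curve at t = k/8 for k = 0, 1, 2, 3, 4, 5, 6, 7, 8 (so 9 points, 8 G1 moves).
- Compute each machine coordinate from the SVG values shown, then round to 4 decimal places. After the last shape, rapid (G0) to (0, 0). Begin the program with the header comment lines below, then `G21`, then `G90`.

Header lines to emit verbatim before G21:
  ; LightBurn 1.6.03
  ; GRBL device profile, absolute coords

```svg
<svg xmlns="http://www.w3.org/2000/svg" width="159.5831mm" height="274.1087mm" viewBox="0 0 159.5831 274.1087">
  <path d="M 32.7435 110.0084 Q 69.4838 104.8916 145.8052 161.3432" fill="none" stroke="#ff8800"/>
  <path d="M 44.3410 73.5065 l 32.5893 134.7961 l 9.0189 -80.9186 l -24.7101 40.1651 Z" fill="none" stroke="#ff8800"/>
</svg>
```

viewBox `0 0 159.5831 274.1087` with mm width/height → 1 unit = 1 mm. Flip: y_m = 274.1087 − y_svg.

**Shape 1** — `<path>` quadratic bezier, stroke `#ff8800` → engrave (S308, F3754). Control points (SVG): P0=(32.7435,110.0084), P1=(69.4838,104.8916), P2=(145.8052,161.3432); sampled at t=k/8. Machine vertices: (32.7435,164.1003) → (42.5470,164.4175) → (53.5875,162.8107) → (65.8648,159.2798) → (79.3791,153.8250) → (94.1302,146.4461) → (110.1183,137.1433) → (127.3433,125.9164) → (145.8052,112.7655). Open path.

**Shape 2** — `<path>` closed polygon, stroke `#ff8800` → engrave (S308, F3754). Machine vertices: (44.3410,200.6022) → (76.9303,65.8061) → (85.9492,146.7247) → (61.2391,106.5596) → (44.3410,200.6022). Closed: final G1 returns to the first vertex.

; LightBurn 1.6.03
; GRBL device profile, absolute coords
G21
G90
G0 X32.7435 Y164.1003
M3 S308
G1 X42.5470 Y164.4175 F3754
G1 X53.5875 Y162.8107
G1 X65.8648 Y159.2798
G1 X79.3791 Y153.8250
G1 X94.1302 Y146.4461
G1 X110.1183 Y137.1433
G1 X127.3433 Y125.9164
G1 X145.8052 Y112.7655
M5
G0 X44.3410 Y200.6022
M3 S308
G1 X76.9303 Y65.8061 F3754
G1 X85.9492 Y146.7247
G1 X61.2391 Y106.5596
G1 X44.3410 Y200.6022
M5
G0 X0.0000 Y0.0000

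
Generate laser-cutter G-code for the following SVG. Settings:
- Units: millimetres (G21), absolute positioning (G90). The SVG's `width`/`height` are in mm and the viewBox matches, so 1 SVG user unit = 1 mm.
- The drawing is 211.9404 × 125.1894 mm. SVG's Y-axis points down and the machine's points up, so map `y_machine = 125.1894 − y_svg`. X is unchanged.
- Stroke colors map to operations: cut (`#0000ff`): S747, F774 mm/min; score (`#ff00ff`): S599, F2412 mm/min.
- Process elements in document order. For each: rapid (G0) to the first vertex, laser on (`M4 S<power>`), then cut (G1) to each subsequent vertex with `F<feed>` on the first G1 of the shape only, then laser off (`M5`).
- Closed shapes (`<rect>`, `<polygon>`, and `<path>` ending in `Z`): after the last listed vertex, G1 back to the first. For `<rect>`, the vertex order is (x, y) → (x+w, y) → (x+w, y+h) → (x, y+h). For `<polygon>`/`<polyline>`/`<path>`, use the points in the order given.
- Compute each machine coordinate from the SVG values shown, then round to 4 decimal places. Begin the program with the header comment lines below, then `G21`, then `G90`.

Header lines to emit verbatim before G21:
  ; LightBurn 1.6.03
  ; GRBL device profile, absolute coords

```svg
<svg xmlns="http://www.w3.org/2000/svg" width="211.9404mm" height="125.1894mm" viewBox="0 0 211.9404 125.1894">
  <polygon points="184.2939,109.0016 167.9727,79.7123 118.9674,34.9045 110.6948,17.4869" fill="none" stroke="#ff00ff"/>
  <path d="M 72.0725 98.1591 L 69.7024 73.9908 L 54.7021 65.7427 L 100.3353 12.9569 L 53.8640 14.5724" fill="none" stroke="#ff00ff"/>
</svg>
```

; LightBurn 1.6.03
; GRBL device profile, absolute coords
G21
G90
G0 X184.2939 Y16.1878
M4 S599
G1 X167.9727 Y45.4771 F2412
G1 X118.9674 Y90.2849
G1 X110.6948 Y107.7025
G1 X184.2939 Y16.1878
M5
G0 X72.0725 Y27.0303
M4 S599
G1 X69.7024 Y51.1986 F2412
G1 X54.7021 Y59.4467
G1 X100.3353 Y112.2325
G1 X53.8640 Y110.6170
M5

viewBox `0 0 211.9404 125.1894` with mm width/height → 1 unit = 1 mm. Flip: y_m = 125.1894 − y_svg.

**Shape 1** — `<polygon>` closed polygon, stroke `#ff00ff` → score (S599, F2412). Machine vertices: (184.2939,16.1878) → (167.9727,45.4771) → (118.9674,90.2849) → (110.6948,107.7025) → (184.2939,16.1878). Closed: final G1 returns to the first vertex.

**Shape 2** — `<path>` open polyline, stroke `#ff00ff` → score (S599, F2412). Machine vertices: (72.0725,27.0303) → (69.7024,51.1986) → (54.7021,59.4467) → (100.3353,112.2325) → (53.8640,110.6170). Open path.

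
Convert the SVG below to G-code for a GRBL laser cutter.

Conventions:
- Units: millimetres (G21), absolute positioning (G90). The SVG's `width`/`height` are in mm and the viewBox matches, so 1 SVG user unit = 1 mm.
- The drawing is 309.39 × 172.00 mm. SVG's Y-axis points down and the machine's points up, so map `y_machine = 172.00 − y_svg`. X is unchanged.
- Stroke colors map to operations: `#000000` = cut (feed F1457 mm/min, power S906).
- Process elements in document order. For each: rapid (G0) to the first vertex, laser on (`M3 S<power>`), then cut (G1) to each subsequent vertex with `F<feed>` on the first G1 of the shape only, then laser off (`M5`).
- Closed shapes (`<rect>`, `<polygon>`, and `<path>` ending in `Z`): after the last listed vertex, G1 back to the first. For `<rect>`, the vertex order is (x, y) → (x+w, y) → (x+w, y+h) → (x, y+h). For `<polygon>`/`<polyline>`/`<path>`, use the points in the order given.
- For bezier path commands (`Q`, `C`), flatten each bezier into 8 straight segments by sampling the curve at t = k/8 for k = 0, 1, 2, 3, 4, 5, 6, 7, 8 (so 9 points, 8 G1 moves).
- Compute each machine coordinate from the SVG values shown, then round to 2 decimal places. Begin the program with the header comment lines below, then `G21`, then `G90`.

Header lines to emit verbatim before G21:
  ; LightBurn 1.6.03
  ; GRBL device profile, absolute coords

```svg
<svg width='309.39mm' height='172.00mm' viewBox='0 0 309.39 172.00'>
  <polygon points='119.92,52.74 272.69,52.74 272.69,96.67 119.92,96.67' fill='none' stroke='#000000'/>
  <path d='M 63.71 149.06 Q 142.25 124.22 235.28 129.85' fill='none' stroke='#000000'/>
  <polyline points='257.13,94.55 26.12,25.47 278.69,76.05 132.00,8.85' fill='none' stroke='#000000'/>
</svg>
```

1 u = 1 mm; y_m = 172.00 − y.

[1] `<polygon>` rectangle, #000000→cut S906 F1457: (119.92,119.26) → (272.69,119.26) → (272.69,75.33) → (119.92,75.33) → (119.92,119.26) (closed)

[2] `<path>` quadratic bezier, #000000→cut S906 F1457: (63.71,22.94) → (83.57,28.67) → (103.89,33.46) → (124.65,37.29) → (145.87,40.16) → (167.55,42.09) → (189.67,43.06) → (212.25,43.08) → (235.28,42.15)

[3] `<polyline>` open polyline, #000000→cut S906 F1457: (257.13,77.45) → (26.12,146.53) → (278.69,95.95) → (132.00,163.15)

; LightBurn 1.6.03
; GRBL device profile, absolute coords
G21
G90
G0 X119.92 Y119.26
M3 S906
G1 X272.69 Y119.26 F1457
G1 X272.69 Y75.33
G1 X119.92 Y75.33
G1 X119.92 Y119.26
M5
G0 X63.71 Y22.94
M3 S906
G1 X83.57 Y28.67 F1457
G1 X103.89 Y33.46
G1 X124.65 Y37.29
G1 X145.87 Y40.16
G1 X167.55 Y42.09
G1 X189.67 Y43.06
G1 X212.25 Y43.08
G1 X235.28 Y42.15
M5
G0 X257.13 Y77.45
M3 S906
G1 X26.12 Y146.53 F1457
G1 X278.69 Y95.95
G1 X132.00 Y163.15
M5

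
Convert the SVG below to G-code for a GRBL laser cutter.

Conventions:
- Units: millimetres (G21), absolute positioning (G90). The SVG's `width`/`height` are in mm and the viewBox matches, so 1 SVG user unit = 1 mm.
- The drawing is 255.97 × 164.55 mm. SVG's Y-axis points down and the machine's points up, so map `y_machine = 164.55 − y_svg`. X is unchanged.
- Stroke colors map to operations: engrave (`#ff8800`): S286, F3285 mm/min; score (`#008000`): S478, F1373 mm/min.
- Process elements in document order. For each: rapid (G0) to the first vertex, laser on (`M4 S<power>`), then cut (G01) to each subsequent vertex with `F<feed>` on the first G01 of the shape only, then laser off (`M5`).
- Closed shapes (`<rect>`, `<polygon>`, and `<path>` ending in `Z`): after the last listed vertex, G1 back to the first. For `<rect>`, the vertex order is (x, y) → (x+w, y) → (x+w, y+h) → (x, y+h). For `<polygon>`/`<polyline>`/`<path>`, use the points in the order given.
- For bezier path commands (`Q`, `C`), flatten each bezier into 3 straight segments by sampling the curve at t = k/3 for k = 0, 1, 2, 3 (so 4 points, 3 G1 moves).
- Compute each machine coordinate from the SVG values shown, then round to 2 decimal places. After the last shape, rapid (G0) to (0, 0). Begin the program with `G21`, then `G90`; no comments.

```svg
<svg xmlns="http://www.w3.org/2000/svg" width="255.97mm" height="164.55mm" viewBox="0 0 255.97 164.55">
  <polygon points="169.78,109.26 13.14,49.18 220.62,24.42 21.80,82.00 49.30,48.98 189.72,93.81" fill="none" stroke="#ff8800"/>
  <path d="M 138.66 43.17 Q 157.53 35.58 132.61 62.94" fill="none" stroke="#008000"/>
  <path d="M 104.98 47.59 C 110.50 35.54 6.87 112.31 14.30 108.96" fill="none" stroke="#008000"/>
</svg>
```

G21
G90
G0 X169.78 Y55.29
M4 S286
G01 X13.14 Y115.37 F3285
G01 X220.62 Y140.13
G01 X21.80 Y82.55
G01 X49.30 Y115.57
G01 X189.72 Y70.74
G01 X169.78 Y55.29
M5
G0 X138.66 Y121.38
M4 S478
G01 X146.37 Y122.56 F1373
G01 X144.36 Y115.97
G01 X132.61 Y101.61
M5
G0 X104.98 Y116.96
M4 S478
G01 X82.27 Y105.66 F1373
G01 X35.73 Y72.69
G01 X14.30 Y55.59
M5
G0 X0.00 Y0.00

Since the viewBox matches the mm dimensions, user units are millimetres directly. The only transform is the Y-flip y_m = 164.55 − y_svg.

Shape 1 is a closed polygon drawn with `<polygon>`. Its stroke #ff8800 means engrave at S286, F3285. After flipping Y the toolpath is (169.78,55.29) → (13.14,115.37) → (220.62,140.13) → (21.80,82.55) → (49.30,115.57) → (189.72,70.74) → (169.78,55.29), returning to the start.

Shape 2 is a quadratic bezier drawn with `<path>`. Its stroke #008000 means score at S478, F1373. After flipping Y the toolpath is (138.66,121.38) → (146.37,122.56) → (144.36,115.97) → (132.61,101.61).

Shape 3 is a cubic bezier drawn with `<path>`. Its stroke #008000 means score at S478, F1373. After flipping Y the toolpath is (104.98,116.96) → (82.27,105.66) → (35.73,72.69) → (14.30,55.59).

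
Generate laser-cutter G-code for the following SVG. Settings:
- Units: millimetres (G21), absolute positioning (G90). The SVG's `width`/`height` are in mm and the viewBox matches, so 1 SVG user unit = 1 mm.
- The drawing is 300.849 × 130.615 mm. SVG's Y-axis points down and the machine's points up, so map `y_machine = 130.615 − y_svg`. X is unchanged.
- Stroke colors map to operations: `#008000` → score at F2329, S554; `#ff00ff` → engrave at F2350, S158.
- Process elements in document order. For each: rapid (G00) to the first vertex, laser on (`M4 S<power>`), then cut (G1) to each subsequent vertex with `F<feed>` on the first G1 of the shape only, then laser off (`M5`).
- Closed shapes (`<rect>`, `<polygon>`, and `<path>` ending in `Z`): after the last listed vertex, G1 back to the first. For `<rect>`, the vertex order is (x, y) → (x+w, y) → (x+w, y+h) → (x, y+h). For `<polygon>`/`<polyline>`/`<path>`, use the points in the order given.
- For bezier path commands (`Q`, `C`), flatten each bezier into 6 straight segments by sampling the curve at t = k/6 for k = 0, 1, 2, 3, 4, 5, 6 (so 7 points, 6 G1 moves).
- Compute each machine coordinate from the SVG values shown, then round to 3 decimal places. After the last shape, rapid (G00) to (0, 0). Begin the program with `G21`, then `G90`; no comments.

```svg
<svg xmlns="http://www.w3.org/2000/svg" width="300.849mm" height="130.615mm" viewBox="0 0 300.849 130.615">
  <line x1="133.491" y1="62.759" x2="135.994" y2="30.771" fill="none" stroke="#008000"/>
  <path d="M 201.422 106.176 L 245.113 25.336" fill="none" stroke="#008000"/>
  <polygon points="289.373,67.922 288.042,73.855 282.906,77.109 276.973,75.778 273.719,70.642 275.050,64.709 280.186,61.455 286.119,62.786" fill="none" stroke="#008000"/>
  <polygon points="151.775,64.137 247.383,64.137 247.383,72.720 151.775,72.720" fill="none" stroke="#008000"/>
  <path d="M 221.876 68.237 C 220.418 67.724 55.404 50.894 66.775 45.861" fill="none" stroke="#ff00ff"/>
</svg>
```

G21
G90
G00 X133.491 Y67.856
M4 S554
G1 X135.994 Y99.844 F2329
M5
G00 X201.422 Y24.439
M4 S554
G1 X245.113 Y105.279 F2329
M5
G00 X289.373 Y62.693
M4 S554
G1 X288.042 Y56.760 F2329
G1 X282.906 Y53.506
G1 X276.973 Y54.837
G1 X273.719 Y59.973
G1 X275.050 Y65.906
G1 X280.186 Y69.160
G1 X286.119 Y67.829
G1 X289.373 Y62.693
M5
G00 X151.775 Y66.478
M4 S554
G1 X247.383 Y66.478 F2329
G1 X247.383 Y57.895
G1 X151.775 Y57.895
G1 X151.775 Y66.478
M5
G00 X221.876 Y62.378
M4 S158
G1 X209.091 Y63.864 F2350
G1 X178.490 Y67.289
G1 X139.515 Y71.871
G1 X101.609 Y76.830
G1 X74.214 Y81.385
G1 X66.775 Y84.754
M5
G00 X0.000 Y0.000

1 u = 1 mm; y_m = 130.615 − y.

[1] `<line>` line segment, #008000→score S554 F2329: (133.491,67.856) → (135.994,99.844)

[2] `<path>` line segment, #008000→score S554 F2329: (201.422,24.439) → (245.113,105.279)

[3] `<polygon>` regular polygon, #008000→score S554 F2329: (289.373,62.693) → (288.042,56.760) → (282.906,53.506) → (276.973,54.837) → (273.719,59.973) → (275.050,65.906) → (280.186,69.160) → (286.119,67.829) → (289.373,62.693) (closed)

[4] `<polygon>` rectangle, #008000→score S554 F2329: (151.775,66.478) → (247.383,66.478) → (247.383,57.895) → (151.775,57.895) → (151.775,66.478) (closed)

[5] `<path>` cubic bezier, #ff00ff→engrave S158 F2350: (221.876,62.378) → (209.091,63.864) → (178.490,67.289) → (139.515,71.871) → (101.609,76.830) → (74.214,81.385) → (66.775,84.754)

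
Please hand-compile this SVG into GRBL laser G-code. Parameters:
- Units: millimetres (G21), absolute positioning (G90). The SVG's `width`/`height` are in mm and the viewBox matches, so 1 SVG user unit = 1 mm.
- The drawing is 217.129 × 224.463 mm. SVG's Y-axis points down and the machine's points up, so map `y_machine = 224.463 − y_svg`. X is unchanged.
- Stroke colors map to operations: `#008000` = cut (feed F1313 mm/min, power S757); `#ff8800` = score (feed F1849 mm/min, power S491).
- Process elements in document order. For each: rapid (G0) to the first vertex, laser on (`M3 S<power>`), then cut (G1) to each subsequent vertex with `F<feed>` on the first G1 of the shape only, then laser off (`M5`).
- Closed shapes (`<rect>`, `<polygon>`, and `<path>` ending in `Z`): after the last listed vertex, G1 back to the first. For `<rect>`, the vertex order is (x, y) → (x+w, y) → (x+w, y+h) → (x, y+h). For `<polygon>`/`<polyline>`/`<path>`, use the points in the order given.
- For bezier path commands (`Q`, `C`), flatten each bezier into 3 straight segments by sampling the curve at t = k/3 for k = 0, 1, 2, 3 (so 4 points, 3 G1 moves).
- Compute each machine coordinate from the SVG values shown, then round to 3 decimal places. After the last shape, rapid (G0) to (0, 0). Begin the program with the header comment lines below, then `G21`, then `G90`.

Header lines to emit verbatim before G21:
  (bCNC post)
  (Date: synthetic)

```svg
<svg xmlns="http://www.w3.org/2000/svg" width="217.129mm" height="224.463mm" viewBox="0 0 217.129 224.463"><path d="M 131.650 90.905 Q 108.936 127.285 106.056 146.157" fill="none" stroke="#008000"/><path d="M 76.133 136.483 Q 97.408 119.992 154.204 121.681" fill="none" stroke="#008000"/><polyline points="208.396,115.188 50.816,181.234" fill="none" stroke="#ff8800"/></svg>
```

Since the viewBox matches the mm dimensions, user units are millimetres directly. The only transform is the Y-flip y_m = 224.463 − y_svg.

Shape 1 is a quadratic bezier drawn with `<path>`. Its stroke #008000 means cut at S757, F1313. After flipping Y the toolpath is (131.650,133.558) → (118.711,111.250) → (110.180,92.833) → (106.056,78.306).

Shape 2 is a quadratic bezier drawn with `<path>`. Its stroke #008000 means cut at S757, F1313. After flipping Y the toolpath is (76.133,87.980) → (94.263,96.954) → (120.287,101.888) → (154.204,102.782).

Shape 3 is a line segment drawn with `<polyline>`. Its stroke #ff8800 means score at S491, F1849. After flipping Y the toolpath is (208.396,109.275) → (50.816,43.229).

(bCNC post)
(Date: synthetic)
G21
G90
G0 X131.650 Y133.558
M3 S757
G1 X118.711 Y111.250 F1313
G1 X110.180 Y92.833
G1 X106.056 Y78.306
M5
G0 X76.133 Y87.980
M3 S757
G1 X94.263 Y96.954 F1313
G1 X120.287 Y101.888
G1 X154.204 Y102.782
M5
G0 X208.396 Y109.275
M3 S491
G1 X50.816 Y43.229 F1849
M5
G0 X0.000 Y0.000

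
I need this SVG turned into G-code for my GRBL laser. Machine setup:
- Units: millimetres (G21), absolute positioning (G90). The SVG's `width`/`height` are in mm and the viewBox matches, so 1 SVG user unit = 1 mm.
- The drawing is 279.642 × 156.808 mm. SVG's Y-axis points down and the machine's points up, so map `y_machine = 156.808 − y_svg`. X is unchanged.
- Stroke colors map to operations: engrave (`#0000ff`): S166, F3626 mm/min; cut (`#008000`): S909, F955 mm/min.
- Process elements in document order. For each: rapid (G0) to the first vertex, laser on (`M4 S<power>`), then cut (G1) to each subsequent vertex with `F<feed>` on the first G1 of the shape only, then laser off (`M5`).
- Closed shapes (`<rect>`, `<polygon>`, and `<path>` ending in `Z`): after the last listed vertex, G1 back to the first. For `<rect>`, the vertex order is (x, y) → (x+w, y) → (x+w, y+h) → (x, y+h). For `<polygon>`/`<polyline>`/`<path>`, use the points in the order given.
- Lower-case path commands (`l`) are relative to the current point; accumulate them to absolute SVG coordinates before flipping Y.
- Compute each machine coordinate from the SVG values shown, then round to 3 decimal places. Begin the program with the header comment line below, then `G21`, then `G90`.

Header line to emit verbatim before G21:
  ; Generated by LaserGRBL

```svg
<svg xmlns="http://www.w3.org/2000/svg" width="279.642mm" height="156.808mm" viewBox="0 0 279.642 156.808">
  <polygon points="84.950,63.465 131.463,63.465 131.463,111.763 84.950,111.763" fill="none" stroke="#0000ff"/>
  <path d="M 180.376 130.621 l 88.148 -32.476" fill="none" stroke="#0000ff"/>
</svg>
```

1 u = 1 mm; y_m = 156.808 − y.

[1] `<polygon>` rectangle, #0000ff→engrave S166 F3626: (84.950,93.343) → (131.463,93.343) → (131.463,45.045) → (84.950,45.045) → (84.950,93.343) (closed)

[2] `<path>` line segment, #0000ff→engrave S166 F3626: (180.376,26.187) → (268.524,58.663)

; Generated by LaserGRBL
G21
G90
G0 X84.950 Y93.343
M4 S166
G1 X131.463 Y93.343 F3626
G1 X131.463 Y45.045
G1 X84.950 Y45.045
G1 X84.950 Y93.343
M5
G0 X180.376 Y26.187
M4 S166
G1 X268.524 Y58.663 F3626
M5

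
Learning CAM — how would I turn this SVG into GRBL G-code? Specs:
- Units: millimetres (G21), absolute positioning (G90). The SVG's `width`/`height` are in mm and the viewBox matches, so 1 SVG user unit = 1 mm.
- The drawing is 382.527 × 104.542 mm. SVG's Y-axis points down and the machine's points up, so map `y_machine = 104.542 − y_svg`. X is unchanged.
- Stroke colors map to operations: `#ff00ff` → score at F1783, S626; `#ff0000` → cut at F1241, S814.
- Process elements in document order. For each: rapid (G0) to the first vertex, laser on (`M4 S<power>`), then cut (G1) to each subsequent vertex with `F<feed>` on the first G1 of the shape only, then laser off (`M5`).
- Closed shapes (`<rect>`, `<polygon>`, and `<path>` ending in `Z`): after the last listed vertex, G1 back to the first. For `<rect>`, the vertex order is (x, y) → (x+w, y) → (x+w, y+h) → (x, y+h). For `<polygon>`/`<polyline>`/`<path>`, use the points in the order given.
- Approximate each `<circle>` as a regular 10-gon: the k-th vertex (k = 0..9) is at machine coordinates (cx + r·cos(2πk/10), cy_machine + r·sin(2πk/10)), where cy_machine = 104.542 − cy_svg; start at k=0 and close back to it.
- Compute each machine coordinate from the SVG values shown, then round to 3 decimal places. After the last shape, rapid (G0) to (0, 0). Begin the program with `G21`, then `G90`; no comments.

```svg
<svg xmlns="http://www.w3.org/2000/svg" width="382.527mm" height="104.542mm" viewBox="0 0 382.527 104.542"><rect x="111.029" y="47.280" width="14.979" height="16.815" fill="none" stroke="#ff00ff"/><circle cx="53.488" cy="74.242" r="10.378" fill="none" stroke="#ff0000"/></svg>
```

G21
G90
G0 X111.029 Y57.262
M4 S626
G1 X126.008 Y57.262 F1783
G1 X126.008 Y40.447
G1 X111.029 Y40.447
G1 X111.029 Y57.262
M5
G0 X63.866 Y30.300
M4 S814
G1 X61.884 Y36.400 F1241
G1 X56.695 Y40.170
G1 X50.281 Y40.170
G1 X45.092 Y36.400
G1 X43.110 Y30.300
G1 X45.092 Y24.200
G1 X50.281 Y20.430
G1 X56.695 Y20.430
G1 X61.884 Y24.200
G1 X63.866 Y30.300
M5
G0 X0.000 Y0.000

1 u = 1 mm; y_m = 104.542 − y.

[1] `<rect>` rectangle, #ff00ff→score S626 F1783: (111.029,57.262) → (126.008,57.262) → (126.008,40.447) → (111.029,40.447) → (111.029,57.262) (closed)

[2] `<circle>` circle, #ff0000→cut S814 F1241: (63.866,30.300) → (61.884,36.400) → (56.695,40.170) → (50.281,40.170) → (45.092,36.400) → (43.110,30.300) → (45.092,24.200) → (50.281,20.430) → (56.695,20.430) → (61.884,24.200) → (63.866,30.300) (closed)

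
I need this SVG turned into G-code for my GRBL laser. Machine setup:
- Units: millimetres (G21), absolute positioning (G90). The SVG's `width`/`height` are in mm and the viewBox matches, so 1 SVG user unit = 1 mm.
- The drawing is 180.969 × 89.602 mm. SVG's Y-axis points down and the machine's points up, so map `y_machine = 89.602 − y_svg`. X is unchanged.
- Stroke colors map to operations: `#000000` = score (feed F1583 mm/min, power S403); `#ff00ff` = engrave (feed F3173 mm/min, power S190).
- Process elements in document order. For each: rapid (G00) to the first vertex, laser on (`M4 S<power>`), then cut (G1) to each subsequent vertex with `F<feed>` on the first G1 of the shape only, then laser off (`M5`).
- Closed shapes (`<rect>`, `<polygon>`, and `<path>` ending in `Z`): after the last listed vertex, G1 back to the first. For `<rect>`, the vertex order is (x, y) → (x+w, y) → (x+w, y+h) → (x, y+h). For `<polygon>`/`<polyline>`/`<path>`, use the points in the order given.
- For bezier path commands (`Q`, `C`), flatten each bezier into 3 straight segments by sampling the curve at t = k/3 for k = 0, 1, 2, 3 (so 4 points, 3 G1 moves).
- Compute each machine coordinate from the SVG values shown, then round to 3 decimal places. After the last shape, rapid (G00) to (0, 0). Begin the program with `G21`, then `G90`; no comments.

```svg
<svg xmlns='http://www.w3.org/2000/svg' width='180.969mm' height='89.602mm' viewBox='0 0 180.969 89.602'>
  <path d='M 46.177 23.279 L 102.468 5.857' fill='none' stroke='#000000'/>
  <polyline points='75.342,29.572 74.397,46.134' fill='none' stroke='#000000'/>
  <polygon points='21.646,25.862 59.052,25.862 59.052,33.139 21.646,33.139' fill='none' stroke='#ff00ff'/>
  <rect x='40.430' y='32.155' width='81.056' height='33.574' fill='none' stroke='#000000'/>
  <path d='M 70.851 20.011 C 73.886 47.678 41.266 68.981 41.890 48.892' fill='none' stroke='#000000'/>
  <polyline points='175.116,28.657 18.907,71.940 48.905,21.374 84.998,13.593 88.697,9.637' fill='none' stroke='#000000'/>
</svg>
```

viewBox `0 0 180.969 89.602` with mm width/height → 1 unit = 1 mm. Flip: y_m = 89.602 − y_svg.

**Shape 1** — `<path>` line segment, stroke `#000000` → score (S403, F1583). Machine vertices: (46.177,66.323) → (102.468,83.745). Open path.

**Shape 2** — `<polyline>` line segment, stroke `#000000` → score (S403, F1583). Machine vertices: (75.342,60.030) → (74.397,43.468). Open path.

**Shape 3** — `<polygon>` rectangle, stroke `#ff00ff` → engrave (S190, F3173). Machine vertices: (21.646,63.740) → (59.052,63.740) → (59.052,56.463) → (21.646,56.463) → (21.646,63.740). Closed: final G1 returns to the first vertex.

**Shape 4** — `<rect>` rectangle, stroke `#000000` → score (S403, F1583). Machine vertices: (40.430,57.447) → (121.486,57.447) → (121.486,23.873) → (40.430,23.873) → (40.430,57.447). Closed: final G1 returns to the first vertex.

**Shape 5** — `<path>` cubic bezier, stroke `#000000` → score (S403, F1583). Control points (SVG): P0=(70.851,20.011), P1=(73.886,47.678), P2=(41.266,68.981), P3=(41.890,48.892); sampled at t=k/3. Machine vertices: (70.851,69.591) → (64.553,45.343) → (49.796,33.121) → (41.890,40.710). Open path.

**Shape 6** — `<polyline>` open polyline, stroke `#000000` → score (S403, F1583). Machine vertices: (175.116,60.945) → (18.907,17.662) → (48.905,68.228) → (84.998,76.009) → (88.697,79.965). Open path.

G21
G90
G00 X46.177 Y66.323
M4 S403
G1 X102.468 Y83.745 F1583
M5
G00 X75.342 Y60.030
M4 S403
G1 X74.397 Y43.468 F1583
M5
G00 X21.646 Y63.740
M4 S190
G1 X59.052 Y63.740 F3173
G1 X59.052 Y56.463
G1 X21.646 Y56.463
G1 X21.646 Y63.740
M5
G00 X40.430 Y57.447
M4 S403
G1 X121.486 Y57.447 F1583
G1 X121.486 Y23.873
G1 X40.430 Y23.873
G1 X40.430 Y57.447
M5
G00 X70.851 Y69.591
M4 S403
G1 X64.553 Y45.343 F1583
G1 X49.796 Y33.121
G1 X41.890 Y40.710
M5
G00 X175.116 Y60.945
M4 S403
G1 X18.907 Y17.662 F1583
G1 X48.905 Y68.228
G1 X84.998 Y76.009
G1 X88.697 Y79.965
M5
G00 X0.000 Y0.000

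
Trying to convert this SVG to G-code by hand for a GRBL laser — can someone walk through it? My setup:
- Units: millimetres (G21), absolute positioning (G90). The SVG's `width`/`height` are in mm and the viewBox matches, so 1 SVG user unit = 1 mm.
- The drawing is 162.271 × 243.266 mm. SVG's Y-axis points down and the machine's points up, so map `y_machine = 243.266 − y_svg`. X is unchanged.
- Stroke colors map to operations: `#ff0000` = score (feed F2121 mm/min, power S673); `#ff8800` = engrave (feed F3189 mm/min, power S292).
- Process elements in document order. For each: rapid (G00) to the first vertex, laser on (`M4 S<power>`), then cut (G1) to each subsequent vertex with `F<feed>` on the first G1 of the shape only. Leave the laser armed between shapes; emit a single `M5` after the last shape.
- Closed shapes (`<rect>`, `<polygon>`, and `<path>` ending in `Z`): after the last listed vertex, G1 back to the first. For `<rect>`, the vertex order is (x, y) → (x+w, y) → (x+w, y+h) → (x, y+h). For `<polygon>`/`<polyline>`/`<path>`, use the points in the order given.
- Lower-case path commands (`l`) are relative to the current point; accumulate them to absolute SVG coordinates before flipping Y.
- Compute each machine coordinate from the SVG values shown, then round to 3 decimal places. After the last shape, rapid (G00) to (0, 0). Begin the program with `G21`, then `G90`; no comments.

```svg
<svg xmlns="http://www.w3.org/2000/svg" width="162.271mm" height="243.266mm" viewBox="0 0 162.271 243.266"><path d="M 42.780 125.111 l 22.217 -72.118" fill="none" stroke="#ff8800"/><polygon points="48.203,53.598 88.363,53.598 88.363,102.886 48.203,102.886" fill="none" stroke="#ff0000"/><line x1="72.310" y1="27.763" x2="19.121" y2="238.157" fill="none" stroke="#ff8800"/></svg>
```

G21
G90
G00 X42.780 Y118.155
M4 S292
G1 X64.997 Y190.273 F3189
G00 X48.203 Y189.668
M4 S673
G1 X88.363 Y189.668 F2121
G1 X88.363 Y140.380
G1 X48.203 Y140.380
G1 X48.203 Y189.668
G00 X72.310 Y215.503
M4 S292
G1 X19.121 Y5.109 F3189
M5
G00 X0.000 Y0.000

viewBox `0 0 162.271 243.266` with mm width/height → 1 unit = 1 mm. Flip: y_m = 243.266 − y_svg.

**Shape 1** — `<path>` line segment, stroke `#ff8800` → engrave (S292, F3189). Machine vertices: (42.780,118.155) → (64.997,190.273). Open path.

**Shape 2** — `<polygon>` rectangle, stroke `#ff0000` → score (S673, F2121). Machine vertices: (48.203,189.668) → (88.363,189.668) → (88.363,140.380) → (48.203,140.380) → (48.203,189.668). Closed: final G1 returns to the first vertex.

**Shape 3** — `<line>` line segment, stroke `#ff8800` → engrave (S292, F3189). Machine vertices: (72.310,215.503) → (19.121,5.109). Open path.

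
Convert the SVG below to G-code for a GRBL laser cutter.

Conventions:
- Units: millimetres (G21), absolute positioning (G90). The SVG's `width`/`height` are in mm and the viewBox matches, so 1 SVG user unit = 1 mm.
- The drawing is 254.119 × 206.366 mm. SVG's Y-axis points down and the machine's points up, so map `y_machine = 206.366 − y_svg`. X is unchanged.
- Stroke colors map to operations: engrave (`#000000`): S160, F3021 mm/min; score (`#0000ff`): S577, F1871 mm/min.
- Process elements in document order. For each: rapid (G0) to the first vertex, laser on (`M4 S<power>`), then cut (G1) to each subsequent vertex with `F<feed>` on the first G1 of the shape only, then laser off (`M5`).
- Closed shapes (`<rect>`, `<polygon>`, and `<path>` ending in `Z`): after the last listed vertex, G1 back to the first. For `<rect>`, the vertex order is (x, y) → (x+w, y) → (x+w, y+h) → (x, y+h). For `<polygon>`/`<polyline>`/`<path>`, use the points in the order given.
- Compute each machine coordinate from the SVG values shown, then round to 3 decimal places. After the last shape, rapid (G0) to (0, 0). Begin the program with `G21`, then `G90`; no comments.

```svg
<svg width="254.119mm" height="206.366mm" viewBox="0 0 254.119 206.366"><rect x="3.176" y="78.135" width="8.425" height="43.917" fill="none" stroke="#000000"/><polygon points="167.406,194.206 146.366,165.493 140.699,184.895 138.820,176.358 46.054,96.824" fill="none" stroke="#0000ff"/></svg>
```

1 u = 1 mm; y_m = 206.366 − y.

[1] `<rect>` rectangle, #000000→engrave S160 F3021: (3.176,128.231) → (11.601,128.231) → (11.601,84.314) → (3.176,84.314) → (3.176,128.231) (closed)

[2] `<polygon>` closed polygon, #0000ff→score S577 F1871: (167.406,12.160) → (146.366,40.873) → (140.699,21.471) → (138.820,30.008) → (46.054,109.542) → (167.406,12.160) (closed)

G21
G90
G0 X3.176 Y128.231
M4 S160
G1 X11.601 Y128.231 F3021
G1 X11.601 Y84.314
G1 X3.176 Y84.314
G1 X3.176 Y128.231
M5
G0 X167.406 Y12.160
M4 S577
G1 X146.366 Y40.873 F1871
G1 X140.699 Y21.471
G1 X138.820 Y30.008
G1 X46.054 Y109.542
G1 X167.406 Y12.160
M5
G0 X0.000 Y0.000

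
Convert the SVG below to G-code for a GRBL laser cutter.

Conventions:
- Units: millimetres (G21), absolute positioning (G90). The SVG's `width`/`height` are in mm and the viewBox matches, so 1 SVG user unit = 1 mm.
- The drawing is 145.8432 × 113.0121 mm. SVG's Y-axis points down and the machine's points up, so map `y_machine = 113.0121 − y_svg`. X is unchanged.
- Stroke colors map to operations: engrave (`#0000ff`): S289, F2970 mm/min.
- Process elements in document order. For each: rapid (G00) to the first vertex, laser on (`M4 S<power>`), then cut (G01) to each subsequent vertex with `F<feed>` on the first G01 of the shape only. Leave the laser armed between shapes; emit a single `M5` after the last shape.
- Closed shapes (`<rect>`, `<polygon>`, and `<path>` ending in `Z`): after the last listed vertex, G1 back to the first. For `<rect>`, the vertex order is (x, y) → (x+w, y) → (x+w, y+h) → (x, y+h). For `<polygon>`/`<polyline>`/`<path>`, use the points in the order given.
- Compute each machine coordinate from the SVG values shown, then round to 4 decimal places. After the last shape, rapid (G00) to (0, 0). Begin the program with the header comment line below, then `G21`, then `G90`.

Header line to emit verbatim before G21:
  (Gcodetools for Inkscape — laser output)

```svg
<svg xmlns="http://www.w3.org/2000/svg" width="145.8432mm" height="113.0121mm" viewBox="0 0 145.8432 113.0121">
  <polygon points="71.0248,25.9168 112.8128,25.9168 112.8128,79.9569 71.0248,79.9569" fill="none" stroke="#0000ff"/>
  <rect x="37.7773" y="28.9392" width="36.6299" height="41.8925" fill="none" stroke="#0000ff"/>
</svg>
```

(Gcodetools for Inkscape — laser output)
G21
G90
G00 X71.0248 Y87.0953
M4 S289
G01 X112.8128 Y87.0953 F2970
G01 X112.8128 Y33.0552
G01 X71.0248 Y33.0552
G01 X71.0248 Y87.0953
G00 X37.7773 Y84.0729
M4 S289
G01 X74.4072 Y84.0729 F2970
G01 X74.4072 Y42.1804
G01 X37.7773 Y42.1804
G01 X37.7773 Y84.0729
M5
G00 X0.0000 Y0.0000

Since the viewBox matches the mm dimensions, user units are millimetres directly. The only transform is the Y-flip y_m = 113.0121 − y_svg.

Shape 1 is a rectangle drawn with `<polygon>`. Its stroke #0000ff means engrave at S289, F2970. After flipping Y the toolpath is (71.0248,87.0953) → (112.8128,87.0953) → (112.8128,33.0552) → (71.0248,33.0552) → (71.0248,87.0953), returning to the start.

Shape 2 is a rectangle drawn with `<rect>`. Its stroke #0000ff means engrave at S289, F2970. After flipping Y the toolpath is (37.7773,84.0729) → (74.4072,84.0729) → (74.4072,42.1804) → (37.7773,42.1804) → (37.7773,84.0729), returning to the start.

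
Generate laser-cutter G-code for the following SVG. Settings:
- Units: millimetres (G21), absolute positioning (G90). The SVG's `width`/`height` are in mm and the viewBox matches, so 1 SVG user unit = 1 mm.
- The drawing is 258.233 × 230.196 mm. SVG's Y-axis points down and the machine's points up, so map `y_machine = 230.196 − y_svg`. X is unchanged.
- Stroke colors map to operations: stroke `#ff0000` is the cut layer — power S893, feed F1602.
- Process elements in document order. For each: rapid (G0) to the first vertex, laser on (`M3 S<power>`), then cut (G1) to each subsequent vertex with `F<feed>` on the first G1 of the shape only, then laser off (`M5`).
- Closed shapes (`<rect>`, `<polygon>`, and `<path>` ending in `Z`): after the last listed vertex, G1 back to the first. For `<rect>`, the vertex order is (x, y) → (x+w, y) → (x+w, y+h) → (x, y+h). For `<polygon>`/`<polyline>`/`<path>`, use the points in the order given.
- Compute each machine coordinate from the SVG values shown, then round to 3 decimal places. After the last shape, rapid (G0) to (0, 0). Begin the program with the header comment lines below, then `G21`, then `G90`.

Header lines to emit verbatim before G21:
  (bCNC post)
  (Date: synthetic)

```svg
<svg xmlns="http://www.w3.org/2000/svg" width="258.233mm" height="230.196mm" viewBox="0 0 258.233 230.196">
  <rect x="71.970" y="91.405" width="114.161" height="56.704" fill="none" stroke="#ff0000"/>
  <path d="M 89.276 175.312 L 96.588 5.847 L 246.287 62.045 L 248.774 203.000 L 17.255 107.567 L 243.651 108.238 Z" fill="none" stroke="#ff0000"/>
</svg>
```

(bCNC post)
(Date: synthetic)
G21
G90
G0 X71.970 Y138.791
M3 S893
G1 X186.131 Y138.791 F1602
G1 X186.131 Y82.087
G1 X71.970 Y82.087
G1 X71.970 Y138.791
M5
G0 X89.276 Y54.884
M3 S893
G1 X96.588 Y224.349 F1602
G1 X246.287 Y168.151
G1 X248.774 Y27.196
G1 X17.255 Y122.629
G1 X243.651 Y121.958
G1 X89.276 Y54.884
M5
G0 X0.000 Y0.000

Since the viewBox matches the mm dimensions, user units are millimetres directly. The only transform is the Y-flip y_m = 230.196 − y_svg.

Shape 1 is a rectangle drawn with `<rect>`. Its stroke #ff0000 means cut at S893, F1602. After flipping Y the toolpath is (71.970,138.791) → (186.131,138.791) → (186.131,82.087) → (71.970,82.087) → (71.970,138.791), returning to the start.

Shape 2 is a closed polygon drawn with `<path>`. Its stroke #ff0000 means cut at S893, F1602. After flipping Y the toolpath is (89.276,54.884) → (96.588,224.349) → (246.287,168.151) → (248.774,27.196) → (17.255,122.629) → (243.651,121.958) → (89.276,54.884), returning to the start.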